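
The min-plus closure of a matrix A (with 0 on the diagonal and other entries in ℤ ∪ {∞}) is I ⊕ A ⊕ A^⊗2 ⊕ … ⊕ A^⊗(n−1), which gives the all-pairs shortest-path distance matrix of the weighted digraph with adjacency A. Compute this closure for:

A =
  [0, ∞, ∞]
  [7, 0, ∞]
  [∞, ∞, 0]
Closure =
  [0, ∞, ∞]
  [7, 0, ∞]
  [∞, ∞, 0]

This is the Floyd-Warshall all-pairs shortest-path computation. For each intermediate vertex k = 0, 1, …, 2, update dist[i][j] ← min(dist[i][j], dist[i][k] + dist[k][j]). The final matrix gives, for each (i, j), the minimum total weight of any directed path from i to j (possibly empty when i = j).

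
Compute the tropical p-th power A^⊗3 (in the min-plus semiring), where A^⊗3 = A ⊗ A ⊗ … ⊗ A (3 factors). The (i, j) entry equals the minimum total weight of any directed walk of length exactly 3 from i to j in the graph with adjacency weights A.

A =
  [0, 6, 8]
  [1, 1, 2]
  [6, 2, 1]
A^⊗3 =
  [0, 6, 8]
  [1, 3, 4]
  [3, 4, 3]

Each entry (A^⊗3)_ij equals the minimum over all length-3 walks i = v_0 → v_1 → … → v_3 = j of Σ_t A[v_t][v_{t+1}]. For example, for (i, j) = (0, 2) we minimise over 9 possible intermediate vertex sequences; the minimum is 8, attained along the walk 0 → 0 → 0 → 2.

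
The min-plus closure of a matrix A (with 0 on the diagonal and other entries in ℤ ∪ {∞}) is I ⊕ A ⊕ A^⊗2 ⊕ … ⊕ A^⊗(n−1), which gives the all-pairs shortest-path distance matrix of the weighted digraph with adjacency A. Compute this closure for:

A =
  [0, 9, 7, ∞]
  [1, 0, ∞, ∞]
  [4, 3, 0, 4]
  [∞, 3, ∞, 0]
Closure =
  [0, 9, 7, 11]
  [1, 0, 8, 12]
  [4, 3, 0, 4]
  [4, 3, 11, 0]

This is the Floyd-Warshall all-pairs shortest-path computation. For each intermediate vertex k = 0, 1, …, 3, update dist[i][j] ← min(dist[i][j], dist[i][k] + dist[k][j]). The final matrix gives, for each (i, j), the minimum total weight of any directed path from i to j (possibly empty when i = j).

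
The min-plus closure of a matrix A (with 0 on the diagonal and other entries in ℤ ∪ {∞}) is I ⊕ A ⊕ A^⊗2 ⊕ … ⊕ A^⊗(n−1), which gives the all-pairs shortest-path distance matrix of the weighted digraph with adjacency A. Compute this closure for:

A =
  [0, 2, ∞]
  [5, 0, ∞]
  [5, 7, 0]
Closure =
  [0, 2, ∞]
  [5, 0, ∞]
  [5, 7, 0]

This is the Floyd-Warshall all-pairs shortest-path computation. For each intermediate vertex k = 0, 1, …, 2, update dist[i][j] ← min(dist[i][j], dist[i][k] + dist[k][j]). The final matrix gives, for each (i, j), the minimum total weight of any directed path from i to j (possibly empty when i = j).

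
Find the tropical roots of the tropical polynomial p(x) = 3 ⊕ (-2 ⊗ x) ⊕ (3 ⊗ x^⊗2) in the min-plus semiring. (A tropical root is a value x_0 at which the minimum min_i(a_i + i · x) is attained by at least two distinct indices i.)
Roots: {-5, 5}

Each tropical root is a break point of the lower envelope of the lines y = a_i + i · x (there are 3 lines, with slopes 0, 1, ..., 2). Only the lines that attain the minimum somewhere contribute to roots; other lines are dominated. Here the surviving (envelope) indices are i = 2, i = 1, i = 0.
Intersections between consecutive envelope lines give the roots: for adjacent envelope indices i < j the intersection is x = (a_i − a_j) / (j − i). Reading off the sorted break points: {-5, 5}.
Verification: at each break x_0, at least two indices attain the minimum of min_i(a_i + i · x_0).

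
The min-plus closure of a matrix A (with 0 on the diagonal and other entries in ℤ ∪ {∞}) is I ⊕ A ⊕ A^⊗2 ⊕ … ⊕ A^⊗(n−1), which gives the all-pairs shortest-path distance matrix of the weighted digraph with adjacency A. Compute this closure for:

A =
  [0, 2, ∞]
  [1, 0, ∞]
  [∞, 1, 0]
Closure =
  [0, 2, ∞]
  [1, 0, ∞]
  [2, 1, 0]

This is the Floyd-Warshall all-pairs shortest-path computation. For each intermediate vertex k = 0, 1, …, 2, update dist[i][j] ← min(dist[i][j], dist[i][k] + dist[k][j]). The final matrix gives, for each (i, j), the minimum total weight of any directed path from i to j (possibly empty when i = j).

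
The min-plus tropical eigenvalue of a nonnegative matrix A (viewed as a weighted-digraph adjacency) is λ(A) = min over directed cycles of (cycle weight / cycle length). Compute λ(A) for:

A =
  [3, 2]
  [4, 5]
λ(A) = 3

Enumerate directed cycles and compute their means (weight / length). Sample:
  cycle 0 → 0: weight = 3, length = 1, mean = 3/1 ≈ 3.000
  cycle 1 → 1: weight = 5, length = 1, mean = 5/1 ≈ 5.000
  cycle 0 → 1 → 0: weight = 6, length = 2, mean = 6/2 ≈ 3.000
  cycle 1 → 0 → 1: weight = 6, length = 2, mean = 6/2 ≈ 3.000
Minimum mean = 3.000, attained e.g. along the cycle 0 → 0 with weight 3 and length 1. So λ(A) = 3/1 = 3.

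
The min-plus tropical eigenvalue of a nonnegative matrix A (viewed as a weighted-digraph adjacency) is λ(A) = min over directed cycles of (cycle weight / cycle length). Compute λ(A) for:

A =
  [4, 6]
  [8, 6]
λ(A) = 4

Enumerate directed cycles and compute their means (weight / length). Sample:
  cycle 0 → 0: weight = 4, length = 1, mean = 4/1 ≈ 4.000
  cycle 1 → 1: weight = 6, length = 1, mean = 6/1 ≈ 6.000
  cycle 0 → 1 → 0: weight = 14, length = 2, mean = 14/2 ≈ 7.000
  cycle 1 → 0 → 1: weight = 14, length = 2, mean = 14/2 ≈ 7.000
Minimum mean = 4.000, attained e.g. along the cycle 0 → 0 with weight 4 and length 1. So λ(A) = 4/1 = 4.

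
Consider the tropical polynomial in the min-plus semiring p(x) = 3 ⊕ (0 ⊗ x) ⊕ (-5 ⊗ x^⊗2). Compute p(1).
p(1) = -3

A tropical monomial a ⊗ x^⊗i evaluates to a + i · x. Evaluating each term at x = 1:
  Term 0 contributes 3 + 0 · 1 = 3
  Term 1 contributes 0 + 1 · 1 = 1
  Term 2 contributes -5 + 2 · 1 = -3
p(1) = ⊕ of these = min[3, 1, -3] = -3.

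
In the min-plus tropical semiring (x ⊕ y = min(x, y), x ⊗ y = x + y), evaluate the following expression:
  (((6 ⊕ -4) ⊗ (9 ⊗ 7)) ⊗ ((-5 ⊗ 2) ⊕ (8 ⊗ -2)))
(((6 ⊕ -4) ⊗ (9 ⊗ 7)) ⊗ ((-5 ⊗ 2) ⊕ (8 ⊗ -2))) = 9

Expand innermost to outermost. Recall ⊕ takes the minimum of its arguments and ⊗ takes their sum. Working out the expression (((6 ⊕ -4) ⊗ (9 ⊗ 7)) ⊗ ((-5 ⊗ 2) ⊕ (8 ⊗ -2))) gives 9.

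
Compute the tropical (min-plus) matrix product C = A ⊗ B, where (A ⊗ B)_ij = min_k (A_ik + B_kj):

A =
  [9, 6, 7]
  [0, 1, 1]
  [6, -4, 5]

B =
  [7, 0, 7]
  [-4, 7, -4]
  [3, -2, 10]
A ⊗ B =
  [2, 5, 2]
  [-3, -1, -3]
  [-8, 3, -8]

Apply the min-plus product entry-by-entry:
  C[0][0] = min over k of (A[0][0] + B[0][0] = 9 + 7 = 16, A[0][1] + B[1][0] = 6 + -4 = 2, A[0][2] + B[2][0] = 7 + 3 = 10) = 2 (attained at k = 1)
  C[0][1] = min over k of (A[0][0] + B[0][1] = 9 + 0 = 9, A[0][1] + B[1][1] = 6 + 7 = 13, A[0][2] + B[2][1] = 7 + -2 = 5) = 5 (attained at k = 2)
  C[0][2] = min over k of (A[0][0] + B[0][2] = 9 + 7 = 16, A[0][1] + B[1][2] = 6 + -4 = 2, A[0][2] + B[2][2] = 7 + 10 = 17) = 2 (attained at k = 1)
  C[1][0] = min over k of (A[1][0] + B[0][0] = 0 + 7 = 7, A[1][1] + B[1][0] = 1 + -4 = -3, A[1][2] + B[2][0] = 1 + 3 = 4) = -3 (attained at k = 1)
  C[1][1] = min over k of (A[1][0] + B[0][1] = 0 + 0 = 0, A[1][1] + B[1][1] = 1 + 7 = 8, A[1][2] + B[2][1] = 1 + -2 = -1) = -1 (attained at k = 2)
  C[1][2] = min over k of (A[1][0] + B[0][2] = 0 + 7 = 7, A[1][1] + B[1][2] = 1 + -4 = -3, A[1][2] + B[2][2] = 1 + 10 = 11) = -3 (attained at k = 1)
  C[2][0] = min over k of (A[2][0] + B[0][0] = 6 + 7 = 13, A[2][1] + B[1][0] = -4 + -4 = -8, A[2][2] + B[2][0] = 5 + 3 = 8) = -8 (attained at k = 1)
  C[2][1] = min over k of (A[2][0] + B[0][1] = 6 + 0 = 6, A[2][1] + B[1][1] = -4 + 7 = 3, A[2][2] + B[2][1] = 5 + -2 = 3) = 3 (attained at k = 1)
  C[2][2] = min over k of (A[2][0] + B[0][2] = 6 + 7 = 13, A[2][1] + B[1][2] = -4 + -4 = -8, A[2][2] + B[2][2] = 5 + 10 = 15) = -8 (attained at k = 1)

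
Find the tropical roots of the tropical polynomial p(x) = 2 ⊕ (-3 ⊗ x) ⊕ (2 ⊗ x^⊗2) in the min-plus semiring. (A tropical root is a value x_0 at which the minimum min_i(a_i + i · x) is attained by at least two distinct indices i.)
Roots: {-5, 5}

Each tropical root is a break point of the lower envelope of the lines y = a_i + i · x (there are 3 lines, with slopes 0, 1, ..., 2). Only the lines that attain the minimum somewhere contribute to roots; other lines are dominated. Here the surviving (envelope) indices are i = 2, i = 1, i = 0.
Intersections between consecutive envelope lines give the roots: for adjacent envelope indices i < j the intersection is x = (a_i − a_j) / (j − i). Reading off the sorted break points: {-5, 5}.
Verification: at each break x_0, at least two indices attain the minimum of min_i(a_i + i · x_0).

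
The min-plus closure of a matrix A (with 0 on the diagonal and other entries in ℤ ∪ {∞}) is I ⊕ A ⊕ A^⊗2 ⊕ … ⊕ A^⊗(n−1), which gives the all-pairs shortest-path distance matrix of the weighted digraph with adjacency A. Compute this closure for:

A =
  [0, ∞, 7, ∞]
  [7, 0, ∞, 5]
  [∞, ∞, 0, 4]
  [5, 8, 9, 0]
Closure =
  [0, 19, 7, 11]
  [7, 0, 14, 5]
  [9, 12, 0, 4]
  [5, 8, 9, 0]

This is the Floyd-Warshall all-pairs shortest-path computation. For each intermediate vertex k = 0, 1, …, 3, update dist[i][j] ← min(dist[i][j], dist[i][k] + dist[k][j]). The final matrix gives, for each (i, j), the minimum total weight of any directed path from i to j (possibly empty when i = j).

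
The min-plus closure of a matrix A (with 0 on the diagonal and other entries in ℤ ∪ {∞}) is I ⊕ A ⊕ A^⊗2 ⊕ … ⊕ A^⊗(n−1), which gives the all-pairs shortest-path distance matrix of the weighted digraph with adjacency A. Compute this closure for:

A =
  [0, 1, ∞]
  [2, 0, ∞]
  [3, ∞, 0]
Closure =
  [0, 1, ∞]
  [2, 0, ∞]
  [3, 4, 0]

This is the Floyd-Warshall all-pairs shortest-path computation. For each intermediate vertex k = 0, 1, …, 2, update dist[i][j] ← min(dist[i][j], dist[i][k] + dist[k][j]). The final matrix gives, for each (i, j), the minimum total weight of any directed path from i to j (possibly empty when i = j).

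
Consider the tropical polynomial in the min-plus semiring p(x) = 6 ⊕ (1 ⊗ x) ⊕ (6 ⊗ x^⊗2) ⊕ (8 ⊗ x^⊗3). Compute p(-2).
p(-2) = -1

A tropical monomial a ⊗ x^⊗i evaluates to a + i · x. Evaluating each term at x = -2:
  Term 0 contributes 6 + 0 · -2 = 6
  Term 1 contributes 1 + 1 · -2 = -1
  Term 2 contributes 6 + 2 · -2 = 2
  Term 3 contributes 8 + 3 · -2 = 2
p(-2) = ⊕ of these = min[6, -1, 2, 2] = -1.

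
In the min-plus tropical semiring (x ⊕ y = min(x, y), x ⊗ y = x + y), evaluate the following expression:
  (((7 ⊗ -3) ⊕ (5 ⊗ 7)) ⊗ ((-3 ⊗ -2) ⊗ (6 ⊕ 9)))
(((7 ⊗ -3) ⊕ (5 ⊗ 7)) ⊗ ((-3 ⊗ -2) ⊗ (6 ⊕ 9))) = 5

Expand innermost to outermost. Recall ⊕ takes the minimum of its arguments and ⊗ takes their sum. Working out the expression (((7 ⊗ -3) ⊕ (5 ⊗ 7)) ⊗ ((-3 ⊗ -2) ⊗ (6 ⊕ 9))) gives 5.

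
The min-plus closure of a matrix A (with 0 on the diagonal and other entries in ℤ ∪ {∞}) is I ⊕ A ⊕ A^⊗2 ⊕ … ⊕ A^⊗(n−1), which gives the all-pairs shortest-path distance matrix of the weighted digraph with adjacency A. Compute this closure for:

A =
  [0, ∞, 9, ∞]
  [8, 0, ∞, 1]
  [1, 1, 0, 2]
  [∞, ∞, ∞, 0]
Closure =
  [0, 10, 9, 11]
  [8, 0, 17, 1]
  [1, 1, 0, 2]
  [∞, ∞, ∞, 0]

This is the Floyd-Warshall all-pairs shortest-path computation. For each intermediate vertex k = 0, 1, …, 3, update dist[i][j] ← min(dist[i][j], dist[i][k] + dist[k][j]). The final matrix gives, for each (i, j), the minimum total weight of any directed path from i to j (possibly empty when i = j).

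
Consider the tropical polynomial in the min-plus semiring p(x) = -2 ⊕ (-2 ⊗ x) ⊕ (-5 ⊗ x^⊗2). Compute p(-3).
p(-3) = -11

A tropical monomial a ⊗ x^⊗i evaluates to a + i · x. Evaluating each term at x = -3:
  Term 0 contributes -2 + 0 · -3 = -2
  Term 1 contributes -2 + 1 · -3 = -5
  Term 2 contributes -5 + 2 · -3 = -11
p(-3) = ⊕ of these = min[-2, -5, -11] = -11.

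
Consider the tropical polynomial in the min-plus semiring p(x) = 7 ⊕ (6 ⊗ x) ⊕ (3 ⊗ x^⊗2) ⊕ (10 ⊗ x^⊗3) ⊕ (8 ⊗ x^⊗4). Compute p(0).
p(0) = 3

A tropical monomial a ⊗ x^⊗i evaluates to a + i · x. Evaluating each term at x = 0:
  Term 0 contributes 7 + 0 · 0 = 7
  Term 1 contributes 6 + 1 · 0 = 6
  Term 2 contributes 3 + 2 · 0 = 3
  Term 3 contributes 10 + 3 · 0 = 10
  Term 4 contributes 8 + 4 · 0 = 8
p(0) = ⊕ of these = min[7, 6, 3, 10, 8] = 3.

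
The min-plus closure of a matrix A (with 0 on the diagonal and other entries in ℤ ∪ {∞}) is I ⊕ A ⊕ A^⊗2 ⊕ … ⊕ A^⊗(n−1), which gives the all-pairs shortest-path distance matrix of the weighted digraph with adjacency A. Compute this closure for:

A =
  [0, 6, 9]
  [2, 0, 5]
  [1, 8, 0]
Closure =
  [0, 6, 9]
  [2, 0, 5]
  [1, 7, 0]

This is the Floyd-Warshall all-pairs shortest-path computation. For each intermediate vertex k = 0, 1, …, 2, update dist[i][j] ← min(dist[i][j], dist[i][k] + dist[k][j]). The final matrix gives, for each (i, j), the minimum total weight of any directed path from i to j (possibly empty when i = j).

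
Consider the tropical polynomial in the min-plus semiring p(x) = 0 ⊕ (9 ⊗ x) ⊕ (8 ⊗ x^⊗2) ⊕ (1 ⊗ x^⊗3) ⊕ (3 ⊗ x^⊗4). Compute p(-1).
p(-1) = -2

A tropical monomial a ⊗ x^⊗i evaluates to a + i · x. Evaluating each term at x = -1:
  Term 0 contributes 0 + 0 · -1 = 0
  Term 1 contributes 9 + 1 · -1 = 8
  Term 2 contributes 8 + 2 · -1 = 6
  Term 3 contributes 1 + 3 · -1 = -2
  Term 4 contributes 3 + 4 · -1 = -1
p(-1) = ⊕ of these = min[0, 8, 6, -2, -1] = -2.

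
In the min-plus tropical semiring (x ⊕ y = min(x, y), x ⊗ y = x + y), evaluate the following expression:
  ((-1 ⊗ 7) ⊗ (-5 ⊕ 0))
((-1 ⊗ 7) ⊗ (-5 ⊕ 0)) = 1

Expand innermost to outermost. Recall ⊕ takes the minimum of its arguments and ⊗ takes their sum. Working out the expression ((-1 ⊗ 7) ⊗ (-5 ⊕ 0)) gives 1.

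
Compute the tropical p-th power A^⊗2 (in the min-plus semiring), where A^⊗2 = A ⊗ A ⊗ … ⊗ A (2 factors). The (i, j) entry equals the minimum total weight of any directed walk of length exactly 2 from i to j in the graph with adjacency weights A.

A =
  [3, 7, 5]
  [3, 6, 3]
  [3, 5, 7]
A^⊗2 =
  [6, 10, 8]
  [6, 8, 8]
  [6, 10, 8]

Each entry (A^⊗2)_ij equals the minimum over all length-2 walks i = v_0 → v_1 → … → v_2 = j of Σ_t A[v_t][v_{t+1}]. For example, for (i, j) = (0, 2) we minimise over 3 possible intermediate vertex sequences; the minimum is 8, attained along the walk 0 → 0 → 2.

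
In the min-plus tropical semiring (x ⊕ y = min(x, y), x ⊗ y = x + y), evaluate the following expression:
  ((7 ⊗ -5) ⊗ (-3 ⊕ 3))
((7 ⊗ -5) ⊗ (-3 ⊕ 3)) = -1

Expand innermost to outermost. Recall ⊕ takes the minimum of its arguments and ⊗ takes their sum. Working out the expression ((7 ⊗ -5) ⊗ (-3 ⊕ 3)) gives -1.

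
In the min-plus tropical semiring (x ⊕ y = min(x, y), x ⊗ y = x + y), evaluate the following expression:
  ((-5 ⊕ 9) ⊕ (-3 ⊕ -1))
((-5 ⊕ 9) ⊕ (-3 ⊕ -1)) = -5

Expand innermost to outermost. Recall ⊕ takes the minimum of its arguments and ⊗ takes their sum. Working out the expression ((-5 ⊕ 9) ⊕ (-3 ⊕ -1)) gives -5.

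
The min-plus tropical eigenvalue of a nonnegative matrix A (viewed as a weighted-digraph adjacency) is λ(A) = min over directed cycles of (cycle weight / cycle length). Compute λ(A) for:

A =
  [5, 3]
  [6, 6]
λ(A) = 9/2

Enumerate directed cycles and compute their means (weight / length). Sample:
  cycle 0 → 0: weight = 5, length = 1, mean = 5/1 ≈ 5.000
  cycle 1 → 1: weight = 6, length = 1, mean = 6/1 ≈ 6.000
  cycle 0 → 1 → 0: weight = 9, length = 2, mean = 9/2 ≈ 4.500
  cycle 1 → 0 → 1: weight = 9, length = 2, mean = 9/2 ≈ 4.500
Minimum mean = 4.500, attained e.g. along the cycle 0 → 1 → 0 with weight 9 and length 2. So λ(A) = 9/2 = 9/2.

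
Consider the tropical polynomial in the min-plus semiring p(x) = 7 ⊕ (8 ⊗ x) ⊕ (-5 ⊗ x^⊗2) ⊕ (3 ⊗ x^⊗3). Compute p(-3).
p(-3) = -11

A tropical monomial a ⊗ x^⊗i evaluates to a + i · x. Evaluating each term at x = -3:
  Term 0 contributes 7 + 0 · -3 = 7
  Term 1 contributes 8 + 1 · -3 = 5
  Term 2 contributes -5 + 2 · -3 = -11
  Term 3 contributes 3 + 3 · -3 = -6
p(-3) = ⊕ of these = min[7, 5, -11, -6] = -11.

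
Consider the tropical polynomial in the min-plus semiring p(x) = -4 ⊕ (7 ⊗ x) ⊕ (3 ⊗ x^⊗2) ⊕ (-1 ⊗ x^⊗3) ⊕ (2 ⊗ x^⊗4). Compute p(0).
p(0) = -4

A tropical monomial a ⊗ x^⊗i evaluates to a + i · x. Evaluating each term at x = 0:
  Term 0 contributes -4 + 0 · 0 = -4
  Term 1 contributes 7 + 1 · 0 = 7
  Term 2 contributes 3 + 2 · 0 = 3
  Term 3 contributes -1 + 3 · 0 = -1
  Term 4 contributes 2 + 4 · 0 = 2
p(0) = ⊕ of these = min[-4, 7, 3, -1, 2] = -4.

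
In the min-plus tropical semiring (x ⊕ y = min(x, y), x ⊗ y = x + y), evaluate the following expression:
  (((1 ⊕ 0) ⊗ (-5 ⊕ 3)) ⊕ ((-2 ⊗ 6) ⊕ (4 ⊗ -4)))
(((1 ⊕ 0) ⊗ (-5 ⊕ 3)) ⊕ ((-2 ⊗ 6) ⊕ (4 ⊗ -4))) = -5

Expand innermost to outermost. Recall ⊕ takes the minimum of its arguments and ⊗ takes their sum. Working out the expression (((1 ⊕ 0) ⊗ (-5 ⊕ 3)) ⊕ ((-2 ⊗ 6) ⊕ (4 ⊗ -4))) gives -5.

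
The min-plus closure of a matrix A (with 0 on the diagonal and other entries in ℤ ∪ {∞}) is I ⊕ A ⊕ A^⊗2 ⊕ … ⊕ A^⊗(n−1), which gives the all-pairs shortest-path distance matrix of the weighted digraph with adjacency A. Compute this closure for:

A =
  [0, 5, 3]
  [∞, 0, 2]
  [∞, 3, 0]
Closure =
  [0, 5, 3]
  [∞, 0, 2]
  [∞, 3, 0]

This is the Floyd-Warshall all-pairs shortest-path computation. For each intermediate vertex k = 0, 1, …, 2, update dist[i][j] ← min(dist[i][j], dist[i][k] + dist[k][j]). The final matrix gives, for each (i, j), the minimum total weight of any directed path from i to j (possibly empty when i = j).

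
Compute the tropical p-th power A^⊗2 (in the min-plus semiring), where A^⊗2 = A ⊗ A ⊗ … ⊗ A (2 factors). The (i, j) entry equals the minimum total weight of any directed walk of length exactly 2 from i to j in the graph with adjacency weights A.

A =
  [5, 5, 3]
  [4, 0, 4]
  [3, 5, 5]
A^⊗2 =
  [6, 5, 8]
  [4, 0, 4]
  [8, 5, 6]

Each entry (A^⊗2)_ij equals the minimum over all length-2 walks i = v_0 → v_1 → … → v_2 = j of Σ_t A[v_t][v_{t+1}]. For example, for (i, j) = (0, 2) we minimise over 3 possible intermediate vertex sequences; the minimum is 8, attained along the walk 0 → 0 → 2.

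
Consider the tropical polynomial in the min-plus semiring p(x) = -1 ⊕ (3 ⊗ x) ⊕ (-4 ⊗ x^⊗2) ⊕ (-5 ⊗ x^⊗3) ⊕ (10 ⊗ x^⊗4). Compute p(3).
p(3) = -1

A tropical monomial a ⊗ x^⊗i evaluates to a + i · x. Evaluating each term at x = 3:
  Term 0 contributes -1 + 0 · 3 = -1
  Term 1 contributes 3 + 1 · 3 = 6
  Term 2 contributes -4 + 2 · 3 = 2
  Term 3 contributes -5 + 3 · 3 = 4
  Term 4 contributes 10 + 4 · 3 = 22
p(3) = ⊕ of these = min[-1, 6, 2, 4, 22] = -1.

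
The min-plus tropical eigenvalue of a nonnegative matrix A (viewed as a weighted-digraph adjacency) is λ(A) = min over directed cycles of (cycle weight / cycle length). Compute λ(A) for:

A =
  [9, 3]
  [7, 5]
λ(A) = 5

Enumerate directed cycles and compute their means (weight / length). Sample:
  cycle 0 → 0: weight = 9, length = 1, mean = 9/1 ≈ 9.000
  cycle 1 → 1: weight = 5, length = 1, mean = 5/1 ≈ 5.000
  cycle 0 → 1 → 0: weight = 10, length = 2, mean = 10/2 ≈ 5.000
  cycle 1 → 0 → 1: weight = 10, length = 2, mean = 10/2 ≈ 5.000
Minimum mean = 5.000, attained e.g. along the cycle 1 → 1 with weight 5 and length 1. So λ(A) = 5/1 = 5.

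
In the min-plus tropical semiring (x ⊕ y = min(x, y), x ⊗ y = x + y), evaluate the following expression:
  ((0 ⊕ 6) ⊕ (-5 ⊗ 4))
((0 ⊕ 6) ⊕ (-5 ⊗ 4)) = -1

Expand innermost to outermost. Recall ⊕ takes the minimum of its arguments and ⊗ takes their sum. Working out the expression ((0 ⊕ 6) ⊕ (-5 ⊗ 4)) gives -1.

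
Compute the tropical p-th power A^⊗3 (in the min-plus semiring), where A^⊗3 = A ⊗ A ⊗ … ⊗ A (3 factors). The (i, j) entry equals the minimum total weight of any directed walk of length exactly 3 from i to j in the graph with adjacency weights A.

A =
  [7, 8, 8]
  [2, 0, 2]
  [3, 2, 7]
A^⊗3 =
  [10, 8, 10]
  [2, 0, 2]
  [4, 2, 4]

Each entry (A^⊗3)_ij equals the minimum over all length-3 walks i = v_0 → v_1 → … → v_3 = j of Σ_t A[v_t][v_{t+1}]. For example, for (i, j) = (0, 2) we minimise over 9 possible intermediate vertex sequences; the minimum is 10, attained along the walk 0 → 1 → 1 → 2.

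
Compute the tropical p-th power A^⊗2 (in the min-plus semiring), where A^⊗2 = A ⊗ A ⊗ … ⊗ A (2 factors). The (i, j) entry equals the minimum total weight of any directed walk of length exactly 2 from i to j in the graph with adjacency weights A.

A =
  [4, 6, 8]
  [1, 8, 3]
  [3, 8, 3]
A^⊗2 =
  [7, 10, 9]
  [5, 7, 6]
  [6, 9, 6]

Each entry (A^⊗2)_ij equals the minimum over all length-2 walks i = v_0 → v_1 → … → v_2 = j of Σ_t A[v_t][v_{t+1}]. For example, for (i, j) = (0, 2) we minimise over 3 possible intermediate vertex sequences; the minimum is 9, attained along the walk 0 → 1 → 2.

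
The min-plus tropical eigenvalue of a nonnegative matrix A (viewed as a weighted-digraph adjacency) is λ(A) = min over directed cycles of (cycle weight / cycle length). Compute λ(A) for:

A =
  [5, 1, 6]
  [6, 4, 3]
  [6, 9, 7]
λ(A) = 10/3

Enumerate directed cycles and compute their means (weight / length). Sample:
  cycle 0 → 0: weight = 5, length = 1, mean = 5/1 ≈ 5.000
  cycle 1 → 1: weight = 4, length = 1, mean = 4/1 ≈ 4.000
  cycle 2 → 2: weight = 7, length = 1, mean = 7/1 ≈ 7.000
  cycle 0 → 1 → 0: weight = 7, length = 2, mean = 7/2 ≈ 3.500
  cycle 0 → 2 → 0: weight = 12, length = 2, mean = 12/2 ≈ 6.000
  cycle 1 → 0 → 1: weight = 7, length = 2, mean = 7/2 ≈ 3.500
Minimum mean = 3.333, attained e.g. along the cycle 0 → 1 → 2 → 0 with weight 10 and length 3. So λ(A) = 10/3 = 10/3.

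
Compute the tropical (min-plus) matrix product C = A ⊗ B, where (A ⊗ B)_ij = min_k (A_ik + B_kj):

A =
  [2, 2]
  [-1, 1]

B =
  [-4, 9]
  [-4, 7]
A ⊗ B =
  [-2, 9]
  [-5, 8]

Apply the min-plus product entry-by-entry:
  C[0][0] = min over k of (A[0][0] + B[0][0] = 2 + -4 = -2, A[0][1] + B[1][0] = 2 + -4 = -2) = -2 (attained at k = 0)
  C[0][1] = min over k of (A[0][0] + B[0][1] = 2 + 9 = 11, A[0][1] + B[1][1] = 2 + 7 = 9) = 9 (attained at k = 1)
  C[1][0] = min over k of (A[1][0] + B[0][0] = -1 + -4 = -5, A[1][1] + B[1][0] = 1 + -4 = -3) = -5 (attained at k = 0)
  C[1][1] = min over k of (A[1][0] + B[0][1] = -1 + 9 = 8, A[1][1] + B[1][1] = 1 + 7 = 8) = 8 (attained at k = 0)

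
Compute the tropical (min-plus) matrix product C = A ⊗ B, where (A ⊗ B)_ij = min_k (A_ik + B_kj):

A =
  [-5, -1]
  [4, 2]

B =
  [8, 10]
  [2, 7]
A ⊗ B =
  [1, 5]
  [4, 9]

Apply the min-plus product entry-by-entry:
  C[0][0] = min over k of (A[0][0] + B[0][0] = -5 + 8 = 3, A[0][1] + B[1][0] = -1 + 2 = 1) = 1 (attained at k = 1)
  C[0][1] = min over k of (A[0][0] + B[0][1] = -5 + 10 = 5, A[0][1] + B[1][1] = -1 + 7 = 6) = 5 (attained at k = 0)
  C[1][0] = min over k of (A[1][0] + B[0][0] = 4 + 8 = 12, A[1][1] + B[1][0] = 2 + 2 = 4) = 4 (attained at k = 1)
  C[1][1] = min over k of (A[1][0] + B[0][1] = 4 + 10 = 14, A[1][1] + B[1][1] = 2 + 7 = 9) = 9 (attained at k = 1)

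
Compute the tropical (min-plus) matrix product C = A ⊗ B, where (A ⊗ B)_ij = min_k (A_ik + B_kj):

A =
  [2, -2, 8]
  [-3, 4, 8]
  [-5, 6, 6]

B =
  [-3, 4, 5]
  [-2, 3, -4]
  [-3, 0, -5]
A ⊗ B =
  [-4, 1, -6]
  [-6, 1, 0]
  [-8, -1, 0]

Apply the min-plus product entry-by-entry:
  C[0][0] = min over k of (A[0][0] + B[0][0] = 2 + -3 = -1, A[0][1] + B[1][0] = -2 + -2 = -4, A[0][2] + B[2][0] = 8 + -3 = 5) = -4 (attained at k = 1)
  C[0][1] = min over k of (A[0][0] + B[0][1] = 2 + 4 = 6, A[0][1] + B[1][1] = -2 + 3 = 1, A[0][2] + B[2][1] = 8 + 0 = 8) = 1 (attained at k = 1)
  C[0][2] = min over k of (A[0][0] + B[0][2] = 2 + 5 = 7, A[0][1] + B[1][2] = -2 + -4 = -6, A[0][2] + B[2][2] = 8 + -5 = 3) = -6 (attained at k = 1)
  C[1][0] = min over k of (A[1][0] + B[0][0] = -3 + -3 = -6, A[1][1] + B[1][0] = 4 + -2 = 2, A[1][2] + B[2][0] = 8 + -3 = 5) = -6 (attained at k = 0)
  C[1][1] = min over k of (A[1][0] + B[0][1] = -3 + 4 = 1, A[1][1] + B[1][1] = 4 + 3 = 7, A[1][2] + B[2][1] = 8 + 0 = 8) = 1 (attained at k = 0)
  C[1][2] = min over k of (A[1][0] + B[0][2] = -3 + 5 = 2, A[1][1] + B[1][2] = 4 + -4 = 0, A[1][2] + B[2][2] = 8 + -5 = 3) = 0 (attained at k = 1)
  C[2][0] = min over k of (A[2][0] + B[0][0] = -5 + -3 = -8, A[2][1] + B[1][0] = 6 + -2 = 4, A[2][2] + B[2][0] = 6 + -3 = 3) = -8 (attained at k = 0)
  C[2][1] = min over k of (A[2][0] + B[0][1] = -5 + 4 = -1, A[2][1] + B[1][1] = 6 + 3 = 9, A[2][2] + B[2][1] = 6 + 0 = 6) = -1 (attained at k = 0)
  C[2][2] = min over k of (A[2][0] + B[0][2] = -5 + 5 = 0, A[2][1] + B[1][2] = 6 + -4 = 2, A[2][2] + B[2][2] = 6 + -5 = 1) = 0 (attained at k = 0)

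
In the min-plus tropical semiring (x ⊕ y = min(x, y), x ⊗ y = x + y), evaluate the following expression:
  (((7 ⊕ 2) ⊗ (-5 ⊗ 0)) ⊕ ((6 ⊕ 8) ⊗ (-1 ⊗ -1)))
(((7 ⊕ 2) ⊗ (-5 ⊗ 0)) ⊕ ((6 ⊕ 8) ⊗ (-1 ⊗ -1))) = -3

Expand innermost to outermost. Recall ⊕ takes the minimum of its arguments and ⊗ takes their sum. Working out the expression (((7 ⊕ 2) ⊗ (-5 ⊗ 0)) ⊕ ((6 ⊕ 8) ⊗ (-1 ⊗ -1))) gives -3.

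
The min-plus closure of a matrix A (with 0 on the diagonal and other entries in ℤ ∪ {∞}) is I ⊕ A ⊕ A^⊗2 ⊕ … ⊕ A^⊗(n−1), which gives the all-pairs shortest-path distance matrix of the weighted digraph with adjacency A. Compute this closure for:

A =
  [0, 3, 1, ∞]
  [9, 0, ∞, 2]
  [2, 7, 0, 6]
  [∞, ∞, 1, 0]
Closure =
  [0, 3, 1, 5]
  [5, 0, 3, 2]
  [2, 5, 0, 6]
  [3, 6, 1, 0]

This is the Floyd-Warshall all-pairs shortest-path computation. For each intermediate vertex k = 0, 1, …, 3, update dist[i][j] ← min(dist[i][j], dist[i][k] + dist[k][j]). The final matrix gives, for each (i, j), the minimum total weight of any directed path from i to j (possibly empty when i = j).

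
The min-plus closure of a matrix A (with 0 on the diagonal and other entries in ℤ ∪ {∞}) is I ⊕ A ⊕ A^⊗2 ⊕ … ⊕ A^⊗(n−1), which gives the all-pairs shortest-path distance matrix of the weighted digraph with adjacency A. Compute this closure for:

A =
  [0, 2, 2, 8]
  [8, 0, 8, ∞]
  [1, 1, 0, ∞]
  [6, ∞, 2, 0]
Closure =
  [0, 2, 2, 8]
  [8, 0, 8, 16]
  [1, 1, 0, 9]
  [3, 3, 2, 0]

This is the Floyd-Warshall all-pairs shortest-path computation. For each intermediate vertex k = 0, 1, …, 3, update dist[i][j] ← min(dist[i][j], dist[i][k] + dist[k][j]). The final matrix gives, for each (i, j), the minimum total weight of any directed path from i to j (possibly empty when i = j).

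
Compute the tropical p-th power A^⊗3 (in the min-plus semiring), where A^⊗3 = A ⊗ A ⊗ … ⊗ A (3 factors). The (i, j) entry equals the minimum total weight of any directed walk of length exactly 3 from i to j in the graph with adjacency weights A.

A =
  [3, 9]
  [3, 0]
A^⊗3 =
  [9, 9]
  [3, 0]

Each entry (A^⊗3)_ij equals the minimum over all length-3 walks i = v_0 → v_1 → … → v_3 = j of Σ_t A[v_t][v_{t+1}]. For example, for (i, j) = (0, 1) we minimise over 4 possible intermediate vertex sequences; the minimum is 9, attained along the walk 0 → 1 → 1 → 1.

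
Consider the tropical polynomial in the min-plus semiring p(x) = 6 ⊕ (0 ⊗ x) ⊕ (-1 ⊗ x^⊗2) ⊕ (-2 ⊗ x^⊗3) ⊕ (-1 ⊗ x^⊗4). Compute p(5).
p(5) = 5

A tropical monomial a ⊗ x^⊗i evaluates to a + i · x. Evaluating each term at x = 5:
  Term 0 contributes 6 + 0 · 5 = 6
  Term 1 contributes 0 + 1 · 5 = 5
  Term 2 contributes -1 + 2 · 5 = 9
  Term 3 contributes -2 + 3 · 5 = 13
  Term 4 contributes -1 + 4 · 5 = 19
p(5) = ⊕ of these = min[6, 5, 9, 13, 19] = 5.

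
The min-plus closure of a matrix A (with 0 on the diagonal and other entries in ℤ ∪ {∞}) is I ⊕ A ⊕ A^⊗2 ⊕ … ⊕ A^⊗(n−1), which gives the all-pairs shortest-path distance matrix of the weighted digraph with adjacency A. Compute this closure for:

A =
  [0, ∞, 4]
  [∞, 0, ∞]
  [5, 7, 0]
Closure =
  [0, 11, 4]
  [∞, 0, ∞]
  [5, 7, 0]

This is the Floyd-Warshall all-pairs shortest-path computation. For each intermediate vertex k = 0, 1, …, 2, update dist[i][j] ← min(dist[i][j], dist[i][k] + dist[k][j]). The final matrix gives, for each (i, j), the minimum total weight of any directed path from i to j (possibly empty when i = j).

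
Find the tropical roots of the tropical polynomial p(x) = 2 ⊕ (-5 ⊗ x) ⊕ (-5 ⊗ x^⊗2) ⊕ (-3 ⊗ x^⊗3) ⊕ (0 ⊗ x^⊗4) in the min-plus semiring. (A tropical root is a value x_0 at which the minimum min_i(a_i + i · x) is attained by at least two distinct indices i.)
Roots: {-3, -2, 0, 7}

Each tropical root is a break point of the lower envelope of the lines y = a_i + i · x (there are 5 lines, with slopes 0, 1, ..., 4). Only the lines that attain the minimum somewhere contribute to roots; other lines are dominated. Here the surviving (envelope) indices are i = 4, i = 3, i = 2, i = 1, i = 0.
Intersections between consecutive envelope lines give the roots: for adjacent envelope indices i < j the intersection is x = (a_i − a_j) / (j − i). Reading off the sorted break points: {-3, -2, 0, 7}.
Verification: at each break x_0, at least two indices attain the minimum of min_i(a_i + i · x_0).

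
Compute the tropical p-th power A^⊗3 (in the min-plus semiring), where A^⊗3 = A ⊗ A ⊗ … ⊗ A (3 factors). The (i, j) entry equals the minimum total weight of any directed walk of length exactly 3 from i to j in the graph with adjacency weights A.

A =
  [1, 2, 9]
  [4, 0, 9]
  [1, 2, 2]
A^⊗3 =
  [3, 2, 11]
  [4, 0, 9]
  [3, 2, 6]

Each entry (A^⊗3)_ij equals the minimum over all length-3 walks i = v_0 → v_1 → … → v_3 = j of Σ_t A[v_t][v_{t+1}]. For example, for (i, j) = (0, 2) we minimise over 9 possible intermediate vertex sequences; the minimum is 11, attained along the walk 0 → 0 → 0 → 2.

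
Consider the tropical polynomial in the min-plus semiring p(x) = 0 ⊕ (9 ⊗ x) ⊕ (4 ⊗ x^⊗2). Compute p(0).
p(0) = 0

A tropical monomial a ⊗ x^⊗i evaluates to a + i · x. Evaluating each term at x = 0:
  Term 0 contributes 0 + 0 · 0 = 0
  Term 1 contributes 9 + 1 · 0 = 9
  Term 2 contributes 4 + 2 · 0 = 4
p(0) = ⊕ of these = min[0, 9, 4] = 0.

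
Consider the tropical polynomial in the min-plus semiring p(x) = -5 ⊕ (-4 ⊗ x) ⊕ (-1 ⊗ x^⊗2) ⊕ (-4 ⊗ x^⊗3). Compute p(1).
p(1) = -5

A tropical monomial a ⊗ x^⊗i evaluates to a + i · x. Evaluating each term at x = 1:
  Term 0 contributes -5 + 0 · 1 = -5
  Term 1 contributes -4 + 1 · 1 = -3
  Term 2 contributes -1 + 2 · 1 = 1
  Term 3 contributes -4 + 3 · 1 = -1
p(1) = ⊕ of these = min[-5, -3, 1, -1] = -5.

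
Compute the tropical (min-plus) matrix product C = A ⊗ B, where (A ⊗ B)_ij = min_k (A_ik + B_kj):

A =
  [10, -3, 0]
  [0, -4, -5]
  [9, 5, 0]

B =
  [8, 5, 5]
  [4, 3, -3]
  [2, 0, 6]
A ⊗ B =
  [1, 0, -6]
  [-3, -5, -7]
  [2, 0, 2]

Apply the min-plus product entry-by-entry:
  C[0][0] = min over k of (A[0][0] + B[0][0] = 10 + 8 = 18, A[0][1] + B[1][0] = -3 + 4 = 1, A[0][2] + B[2][0] = 0 + 2 = 2) = 1 (attained at k = 1)
  C[0][1] = min over k of (A[0][0] + B[0][1] = 10 + 5 = 15, A[0][1] + B[1][1] = -3 + 3 = 0, A[0][2] + B[2][1] = 0 + 0 = 0) = 0 (attained at k = 1)
  C[0][2] = min over k of (A[0][0] + B[0][2] = 10 + 5 = 15, A[0][1] + B[1][2] = -3 + -3 = -6, A[0][2] + B[2][2] = 0 + 6 = 6) = -6 (attained at k = 1)
  C[1][0] = min over k of (A[1][0] + B[0][0] = 0 + 8 = 8, A[1][1] + B[1][0] = -4 + 4 = 0, A[1][2] + B[2][0] = -5 + 2 = -3) = -3 (attained at k = 2)
  C[1][1] = min over k of (A[1][0] + B[0][1] = 0 + 5 = 5, A[1][1] + B[1][1] = -4 + 3 = -1, A[1][2] + B[2][1] = -5 + 0 = -5) = -5 (attained at k = 2)
  C[1][2] = min over k of (A[1][0] + B[0][2] = 0 + 5 = 5, A[1][1] + B[1][2] = -4 + -3 = -7, A[1][2] + B[2][2] = -5 + 6 = 1) = -7 (attained at k = 1)
  C[2][0] = min over k of (A[2][0] + B[0][0] = 9 + 8 = 17, A[2][1] + B[1][0] = 5 + 4 = 9, A[2][2] + B[2][0] = 0 + 2 = 2) = 2 (attained at k = 2)
  C[2][1] = min over k of (A[2][0] + B[0][1] = 9 + 5 = 14, A[2][1] + B[1][1] = 5 + 3 = 8, A[2][2] + B[2][1] = 0 + 0 = 0) = 0 (attained at k = 2)
  C[2][2] = min over k of (A[2][0] + B[0][2] = 9 + 5 = 14, A[2][1] + B[1][2] = 5 + -3 = 2, A[2][2] + B[2][2] = 0 + 6 = 6) = 2 (attained at k = 1)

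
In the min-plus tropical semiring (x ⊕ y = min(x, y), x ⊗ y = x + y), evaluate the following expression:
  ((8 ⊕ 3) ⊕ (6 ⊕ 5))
((8 ⊕ 3) ⊕ (6 ⊕ 5)) = 3

Expand innermost to outermost. Recall ⊕ takes the minimum of its arguments and ⊗ takes their sum. Working out the expression ((8 ⊕ 3) ⊕ (6 ⊕ 5)) gives 3.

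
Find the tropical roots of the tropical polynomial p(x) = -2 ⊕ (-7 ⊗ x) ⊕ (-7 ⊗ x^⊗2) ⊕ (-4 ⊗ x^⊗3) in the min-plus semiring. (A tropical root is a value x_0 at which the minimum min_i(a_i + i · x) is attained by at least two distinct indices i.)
Roots: {-3, 0, 5}

Each tropical root is a break point of the lower envelope of the lines y = a_i + i · x (there are 4 lines, with slopes 0, 1, ..., 3). Only the lines that attain the minimum somewhere contribute to roots; other lines are dominated. Here the surviving (envelope) indices are i = 3, i = 2, i = 1, i = 0.
Intersections between consecutive envelope lines give the roots: for adjacent envelope indices i < j the intersection is x = (a_i − a_j) / (j − i). Reading off the sorted break points: {-3, 0, 5}.
Verification: at each break x_0, at least two indices attain the minimum of min_i(a_i + i · x_0).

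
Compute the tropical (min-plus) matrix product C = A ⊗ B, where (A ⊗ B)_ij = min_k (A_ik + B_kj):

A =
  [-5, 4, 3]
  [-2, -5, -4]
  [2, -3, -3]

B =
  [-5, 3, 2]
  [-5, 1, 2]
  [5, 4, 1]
A ⊗ B =
  [-10, -2, -3]
  [-10, -4, -3]
  [-8, -2, -2]

Apply the min-plus product entry-by-entry:
  C[0][0] = min over k of (A[0][0] + B[0][0] = -5 + -5 = -10, A[0][1] + B[1][0] = 4 + -5 = -1, A[0][2] + B[2][0] = 3 + 5 = 8) = -10 (attained at k = 0)
  C[0][1] = min over k of (A[0][0] + B[0][1] = -5 + 3 = -2, A[0][1] + B[1][1] = 4 + 1 = 5, A[0][2] + B[2][1] = 3 + 4 = 7) = -2 (attained at k = 0)
  C[0][2] = min over k of (A[0][0] + B[0][2] = -5 + 2 = -3, A[0][1] + B[1][2] = 4 + 2 = 6, A[0][2] + B[2][2] = 3 + 1 = 4) = -3 (attained at k = 0)
  C[1][0] = min over k of (A[1][0] + B[0][0] = -2 + -5 = -7, A[1][1] + B[1][0] = -5 + -5 = -10, A[1][2] + B[2][0] = -4 + 5 = 1) = -10 (attained at k = 1)
  C[1][1] = min over k of (A[1][0] + B[0][1] = -2 + 3 = 1, A[1][1] + B[1][1] = -5 + 1 = -4, A[1][2] + B[2][1] = -4 + 4 = 0) = -4 (attained at k = 1)
  C[1][2] = min over k of (A[1][0] + B[0][2] = -2 + 2 = 0, A[1][1] + B[1][2] = -5 + 2 = -3, A[1][2] + B[2][2] = -4 + 1 = -3) = -3 (attained at k = 1)
  C[2][0] = min over k of (A[2][0] + B[0][0] = 2 + -5 = -3, A[2][1] + B[1][0] = -3 + -5 = -8, A[2][2] + B[2][0] = -3 + 5 = 2) = -8 (attained at k = 1)
  C[2][1] = min over k of (A[2][0] + B[0][1] = 2 + 3 = 5, A[2][1] + B[1][1] = -3 + 1 = -2, A[2][2] + B[2][1] = -3 + 4 = 1) = -2 (attained at k = 1)
  C[2][2] = min over k of (A[2][0] + B[0][2] = 2 + 2 = 4, A[2][1] + B[1][2] = -3 + 2 = -1, A[2][2] + B[2][2] = -3 + 1 = -2) = -2 (attained at k = 2)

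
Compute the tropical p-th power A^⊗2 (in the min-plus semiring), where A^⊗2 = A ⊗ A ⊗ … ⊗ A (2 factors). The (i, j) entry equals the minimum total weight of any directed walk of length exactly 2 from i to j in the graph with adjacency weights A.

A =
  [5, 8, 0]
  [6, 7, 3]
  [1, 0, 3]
A^⊗2 =
  [1, 0, 3]
  [4, 3, 6]
  [4, 3, 1]

Each entry (A^⊗2)_ij equals the minimum over all length-2 walks i = v_0 → v_1 → … → v_2 = j of Σ_t A[v_t][v_{t+1}]. For example, for (i, j) = (0, 2) we minimise over 3 possible intermediate vertex sequences; the minimum is 3, attained along the walk 0 → 2 → 2.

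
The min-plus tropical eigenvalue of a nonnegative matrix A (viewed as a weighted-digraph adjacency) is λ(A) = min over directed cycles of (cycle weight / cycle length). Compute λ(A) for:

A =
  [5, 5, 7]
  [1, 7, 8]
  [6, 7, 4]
λ(A) = 3

Enumerate directed cycles and compute their means (weight / length). Sample:
  cycle 0 → 0: weight = 5, length = 1, mean = 5/1 ≈ 5.000
  cycle 1 → 1: weight = 7, length = 1, mean = 7/1 ≈ 7.000
  cycle 2 → 2: weight = 4, length = 1, mean = 4/1 ≈ 4.000
  cycle 0 → 1 → 0: weight = 6, length = 2, mean = 6/2 ≈ 3.000
  cycle 0 → 2 → 0: weight = 13, length = 2, mean = 13/2 ≈ 6.500
  cycle 1 → 0 → 1: weight = 6, length = 2, mean = 6/2 ≈ 3.000
Minimum mean = 3.000, attained e.g. along the cycle 0 → 1 → 0 with weight 6 and length 2. So λ(A) = 6/2 = 3.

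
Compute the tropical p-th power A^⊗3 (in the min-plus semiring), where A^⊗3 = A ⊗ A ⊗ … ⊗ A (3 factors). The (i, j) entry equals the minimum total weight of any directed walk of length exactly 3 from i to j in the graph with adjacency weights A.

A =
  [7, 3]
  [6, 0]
A^⊗3 =
  [9, 3]
  [6, 0]

Each entry (A^⊗3)_ij equals the minimum over all length-3 walks i = v_0 → v_1 → … → v_3 = j of Σ_t A[v_t][v_{t+1}]. For example, for (i, j) = (0, 1) we minimise over 4 possible intermediate vertex sequences; the minimum is 3, attained along the walk 0 → 1 → 1 → 1.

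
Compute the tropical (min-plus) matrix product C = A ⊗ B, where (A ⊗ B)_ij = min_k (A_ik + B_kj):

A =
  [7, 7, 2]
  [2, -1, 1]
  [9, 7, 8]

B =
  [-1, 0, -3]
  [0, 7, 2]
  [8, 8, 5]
A ⊗ B =
  [6, 7, 4]
  [-1, 2, -1]
  [7, 9, 6]

Apply the min-plus product entry-by-entry:
  C[0][0] = min over k of (A[0][0] + B[0][0] = 7 + -1 = 6, A[0][1] + B[1][0] = 7 + 0 = 7, A[0][2] + B[2][0] = 2 + 8 = 10) = 6 (attained at k = 0)
  C[0][1] = min over k of (A[0][0] + B[0][1] = 7 + 0 = 7, A[0][1] + B[1][1] = 7 + 7 = 14, A[0][2] + B[2][1] = 2 + 8 = 10) = 7 (attained at k = 0)
  C[0][2] = min over k of (A[0][0] + B[0][2] = 7 + -3 = 4, A[0][1] + B[1][2] = 7 + 2 = 9, A[0][2] + B[2][2] = 2 + 5 = 7) = 4 (attained at k = 0)
  C[1][0] = min over k of (A[1][0] + B[0][0] = 2 + -1 = 1, A[1][1] + B[1][0] = -1 + 0 = -1, A[1][2] + B[2][0] = 1 + 8 = 9) = -1 (attained at k = 1)
  C[1][1] = min over k of (A[1][0] + B[0][1] = 2 + 0 = 2, A[1][1] + B[1][1] = -1 + 7 = 6, A[1][2] + B[2][1] = 1 + 8 = 9) = 2 (attained at k = 0)
  C[1][2] = min over k of (A[1][0] + B[0][2] = 2 + -3 = -1, A[1][1] + B[1][2] = -1 + 2 = 1, A[1][2] + B[2][2] = 1 + 5 = 6) = -1 (attained at k = 0)
  C[2][0] = min over k of (A[2][0] + B[0][0] = 9 + -1 = 8, A[2][1] + B[1][0] = 7 + 0 = 7, A[2][2] + B[2][0] = 8 + 8 = 16) = 7 (attained at k = 1)
  C[2][1] = min over k of (A[2][0] + B[0][1] = 9 + 0 = 9, A[2][1] + B[1][1] = 7 + 7 = 14, A[2][2] + B[2][1] = 8 + 8 = 16) = 9 (attained at k = 0)
  C[2][2] = min over k of (A[2][0] + B[0][2] = 9 + -3 = 6, A[2][1] + B[1][2] = 7 + 2 = 9, A[2][2] + B[2][2] = 8 + 5 = 13) = 6 (attained at k = 0)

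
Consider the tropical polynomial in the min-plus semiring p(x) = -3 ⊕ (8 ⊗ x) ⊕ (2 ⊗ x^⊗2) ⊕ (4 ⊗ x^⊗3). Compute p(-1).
p(-1) = -3

A tropical monomial a ⊗ x^⊗i evaluates to a + i · x. Evaluating each term at x = -1:
  Term 0 contributes -3 + 0 · -1 = -3
  Term 1 contributes 8 + 1 · -1 = 7
  Term 2 contributes 2 + 2 · -1 = 0
  Term 3 contributes 4 + 3 · -1 = 1
p(-1) = ⊕ of these = min[-3, 7, 0, 1] = -3.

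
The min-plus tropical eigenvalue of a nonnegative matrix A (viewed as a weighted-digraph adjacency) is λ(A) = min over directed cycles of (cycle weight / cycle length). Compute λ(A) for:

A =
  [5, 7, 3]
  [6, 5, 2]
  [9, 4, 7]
λ(A) = 3

Enumerate directed cycles and compute their means (weight / length). Sample:
  cycle 0 → 0: weight = 5, length = 1, mean = 5/1 ≈ 5.000
  cycle 1 → 1: weight = 5, length = 1, mean = 5/1 ≈ 5.000
  cycle 2 → 2: weight = 7, length = 1, mean = 7/1 ≈ 7.000
  cycle 0 → 1 → 0: weight = 13, length = 2, mean = 13/2 ≈ 6.500
  cycle 0 → 2 → 0: weight = 12, length = 2, mean = 12/2 ≈ 6.000
  cycle 1 → 0 → 1: weight = 13, length = 2, mean = 13/2 ≈ 6.500
Minimum mean = 3.000, attained e.g. along the cycle 1 → 2 → 1 with weight 6 and length 2. So λ(A) = 6/2 = 3.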